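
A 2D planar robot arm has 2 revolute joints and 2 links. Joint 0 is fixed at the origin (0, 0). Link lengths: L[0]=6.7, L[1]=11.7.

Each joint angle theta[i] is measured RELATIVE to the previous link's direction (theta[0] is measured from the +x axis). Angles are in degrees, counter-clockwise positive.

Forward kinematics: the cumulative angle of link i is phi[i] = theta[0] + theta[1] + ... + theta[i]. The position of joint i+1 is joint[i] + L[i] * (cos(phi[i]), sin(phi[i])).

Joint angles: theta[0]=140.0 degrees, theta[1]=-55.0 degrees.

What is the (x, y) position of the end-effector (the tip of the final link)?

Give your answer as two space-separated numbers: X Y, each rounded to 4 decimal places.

joint[0] = (0.0000, 0.0000)  (base)
link 0: phi[0] = 140 = 140 deg
  cos(140 deg) = -0.7660, sin(140 deg) = 0.6428
  joint[1] = (0.0000, 0.0000) + 6.7 * (-0.7660, 0.6428) = (0.0000 + -5.1325, 0.0000 + 4.3067) = (-5.1325, 4.3067)
link 1: phi[1] = 140 + -55 = 85 deg
  cos(85 deg) = 0.0872, sin(85 deg) = 0.9962
  joint[2] = (-5.1325, 4.3067) + 11.7 * (0.0872, 0.9962) = (-5.1325 + 1.0197, 4.3067 + 11.6555) = (-4.1128, 15.9622)
End effector: (-4.1128, 15.9622)

Answer: -4.1128 15.9622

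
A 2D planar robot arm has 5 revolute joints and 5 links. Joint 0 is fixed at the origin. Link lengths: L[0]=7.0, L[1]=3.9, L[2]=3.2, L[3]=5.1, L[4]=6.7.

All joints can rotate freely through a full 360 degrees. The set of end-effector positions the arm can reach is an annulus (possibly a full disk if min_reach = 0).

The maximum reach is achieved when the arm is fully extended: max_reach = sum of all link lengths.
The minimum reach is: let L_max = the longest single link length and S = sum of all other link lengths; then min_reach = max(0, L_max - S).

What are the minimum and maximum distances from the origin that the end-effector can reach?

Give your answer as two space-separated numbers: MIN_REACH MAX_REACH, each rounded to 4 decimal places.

Link lengths: [7.0, 3.9, 3.2, 5.1, 6.7]
max_reach = 7 + 3.9 + 3.2 + 5.1 + 6.7 = 25.9
L_max = max([7.0, 3.9, 3.2, 5.1, 6.7]) = 7
S (sum of others) = 25.9 - 7 = 18.9
min_reach = max(0, 7 - 18.9) = max(0, -11.9) = 0

Answer: 0.0000 25.9000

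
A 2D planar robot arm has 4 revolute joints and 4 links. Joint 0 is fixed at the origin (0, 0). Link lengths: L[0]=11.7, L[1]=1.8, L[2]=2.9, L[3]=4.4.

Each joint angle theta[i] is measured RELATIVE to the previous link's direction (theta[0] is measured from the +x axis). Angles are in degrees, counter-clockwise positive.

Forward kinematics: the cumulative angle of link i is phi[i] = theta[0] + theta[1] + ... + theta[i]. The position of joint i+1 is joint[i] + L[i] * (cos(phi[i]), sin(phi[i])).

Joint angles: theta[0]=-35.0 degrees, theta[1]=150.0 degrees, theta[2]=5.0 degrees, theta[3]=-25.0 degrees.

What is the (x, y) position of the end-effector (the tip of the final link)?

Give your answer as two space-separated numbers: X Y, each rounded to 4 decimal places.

joint[0] = (0.0000, 0.0000)  (base)
link 0: phi[0] = -35 = -35 deg
  cos(-35 deg) = 0.8192, sin(-35 deg) = -0.5736
  joint[1] = (0.0000, 0.0000) + 11.7 * (0.8192, -0.5736) = (0.0000 + 9.5841, 0.0000 + -6.7108) = (9.5841, -6.7108)
link 1: phi[1] = -35 + 150 = 115 deg
  cos(115 deg) = -0.4226, sin(115 deg) = 0.9063
  joint[2] = (9.5841, -6.7108) + 1.8 * (-0.4226, 0.9063) = (9.5841 + -0.7607, -6.7108 + 1.6314) = (8.8234, -5.0795)
link 2: phi[2] = -35 + 150 + 5 = 120 deg
  cos(120 deg) = -0.5000, sin(120 deg) = 0.8660
  joint[3] = (8.8234, -5.0795) + 2.9 * (-0.5000, 0.8660) = (8.8234 + -1.4500, -5.0795 + 2.5115) = (7.3734, -2.5680)
link 3: phi[3] = -35 + 150 + 5 + -25 = 95 deg
  cos(95 deg) = -0.0872, sin(95 deg) = 0.9962
  joint[4] = (7.3734, -2.5680) + 4.4 * (-0.0872, 0.9962) = (7.3734 + -0.3835, -2.5680 + 4.3833) = (6.9899, 1.8152)
End effector: (6.9899, 1.8152)

Answer: 6.9899 1.8152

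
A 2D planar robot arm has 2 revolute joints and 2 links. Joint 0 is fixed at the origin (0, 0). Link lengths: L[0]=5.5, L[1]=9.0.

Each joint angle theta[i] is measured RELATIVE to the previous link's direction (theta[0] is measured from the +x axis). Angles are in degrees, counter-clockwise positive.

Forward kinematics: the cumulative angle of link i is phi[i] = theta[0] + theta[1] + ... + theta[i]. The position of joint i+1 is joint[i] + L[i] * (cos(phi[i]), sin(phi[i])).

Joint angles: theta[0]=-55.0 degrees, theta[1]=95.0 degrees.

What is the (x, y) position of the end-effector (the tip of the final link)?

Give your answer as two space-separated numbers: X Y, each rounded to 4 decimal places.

joint[0] = (0.0000, 0.0000)  (base)
link 0: phi[0] = -55 = -55 deg
  cos(-55 deg) = 0.5736, sin(-55 deg) = -0.8192
  joint[1] = (0.0000, 0.0000) + 5.5 * (0.5736, -0.8192) = (0.0000 + 3.1547, 0.0000 + -4.5053) = (3.1547, -4.5053)
link 1: phi[1] = -55 + 95 = 40 deg
  cos(40 deg) = 0.7660, sin(40 deg) = 0.6428
  joint[2] = (3.1547, -4.5053) + 9 * (0.7660, 0.6428) = (3.1547 + 6.8944, -4.5053 + 5.7851) = (10.0491, 1.2798)
End effector: (10.0491, 1.2798)

Answer: 10.0491 1.2798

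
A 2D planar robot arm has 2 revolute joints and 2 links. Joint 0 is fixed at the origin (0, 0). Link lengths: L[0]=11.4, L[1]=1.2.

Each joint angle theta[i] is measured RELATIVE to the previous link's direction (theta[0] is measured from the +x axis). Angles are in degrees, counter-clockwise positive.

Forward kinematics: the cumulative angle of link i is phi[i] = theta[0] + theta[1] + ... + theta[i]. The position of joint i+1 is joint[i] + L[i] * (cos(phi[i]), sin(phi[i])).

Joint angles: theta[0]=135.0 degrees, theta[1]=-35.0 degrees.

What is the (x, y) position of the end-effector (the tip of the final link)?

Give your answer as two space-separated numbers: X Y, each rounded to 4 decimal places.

Answer: -8.2694 9.2428

Derivation:
joint[0] = (0.0000, 0.0000)  (base)
link 0: phi[0] = 135 = 135 deg
  cos(135 deg) = -0.7071, sin(135 deg) = 0.7071
  joint[1] = (0.0000, 0.0000) + 11.4 * (-0.7071, 0.7071) = (0.0000 + -8.0610, 0.0000 + 8.0610) = (-8.0610, 8.0610)
link 1: phi[1] = 135 + -35 = 100 deg
  cos(100 deg) = -0.1736, sin(100 deg) = 0.9848
  joint[2] = (-8.0610, 8.0610) + 1.2 * (-0.1736, 0.9848) = (-8.0610 + -0.2084, 8.0610 + 1.1818) = (-8.2694, 9.2428)
End effector: (-8.2694, 9.2428)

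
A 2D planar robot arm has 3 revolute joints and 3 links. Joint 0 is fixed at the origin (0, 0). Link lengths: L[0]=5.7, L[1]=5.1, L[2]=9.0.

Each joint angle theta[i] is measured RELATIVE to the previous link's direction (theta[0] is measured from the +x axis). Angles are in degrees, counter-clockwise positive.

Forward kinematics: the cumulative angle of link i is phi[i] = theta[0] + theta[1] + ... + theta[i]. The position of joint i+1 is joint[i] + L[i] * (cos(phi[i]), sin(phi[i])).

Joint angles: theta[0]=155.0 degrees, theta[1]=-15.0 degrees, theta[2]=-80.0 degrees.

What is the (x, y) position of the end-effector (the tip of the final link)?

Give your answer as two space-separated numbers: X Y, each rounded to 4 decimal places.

joint[0] = (0.0000, 0.0000)  (base)
link 0: phi[0] = 155 = 155 deg
  cos(155 deg) = -0.9063, sin(155 deg) = 0.4226
  joint[1] = (0.0000, 0.0000) + 5.7 * (-0.9063, 0.4226) = (0.0000 + -5.1660, 0.0000 + 2.4089) = (-5.1660, 2.4089)
link 1: phi[1] = 155 + -15 = 140 deg
  cos(140 deg) = -0.7660, sin(140 deg) = 0.6428
  joint[2] = (-5.1660, 2.4089) + 5.1 * (-0.7660, 0.6428) = (-5.1660 + -3.9068, 2.4089 + 3.2782) = (-9.0728, 5.6871)
link 2: phi[2] = 155 + -15 + -80 = 60 deg
  cos(60 deg) = 0.5000, sin(60 deg) = 0.8660
  joint[3] = (-9.0728, 5.6871) + 9 * (0.5000, 0.8660) = (-9.0728 + 4.5000, 5.6871 + 7.7942) = (-4.5728, 13.4814)
End effector: (-4.5728, 13.4814)

Answer: -4.5728 13.4814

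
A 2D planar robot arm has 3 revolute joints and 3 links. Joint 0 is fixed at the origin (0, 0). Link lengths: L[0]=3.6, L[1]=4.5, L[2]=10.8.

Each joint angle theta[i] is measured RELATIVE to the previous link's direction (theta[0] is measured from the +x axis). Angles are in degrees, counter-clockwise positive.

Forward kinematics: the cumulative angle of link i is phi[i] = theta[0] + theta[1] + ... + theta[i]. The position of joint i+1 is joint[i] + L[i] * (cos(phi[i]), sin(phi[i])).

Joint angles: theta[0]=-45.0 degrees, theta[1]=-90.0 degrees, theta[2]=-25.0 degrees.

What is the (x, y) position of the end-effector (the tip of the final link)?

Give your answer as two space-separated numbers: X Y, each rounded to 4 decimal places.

Answer: -10.7851 -9.4214

Derivation:
joint[0] = (0.0000, 0.0000)  (base)
link 0: phi[0] = -45 = -45 deg
  cos(-45 deg) = 0.7071, sin(-45 deg) = -0.7071
  joint[1] = (0.0000, 0.0000) + 3.6 * (0.7071, -0.7071) = (0.0000 + 2.5456, 0.0000 + -2.5456) = (2.5456, -2.5456)
link 1: phi[1] = -45 + -90 = -135 deg
  cos(-135 deg) = -0.7071, sin(-135 deg) = -0.7071
  joint[2] = (2.5456, -2.5456) + 4.5 * (-0.7071, -0.7071) = (2.5456 + -3.1820, -2.5456 + -3.1820) = (-0.6364, -5.7276)
link 2: phi[2] = -45 + -90 + -25 = -160 deg
  cos(-160 deg) = -0.9397, sin(-160 deg) = -0.3420
  joint[3] = (-0.6364, -5.7276) + 10.8 * (-0.9397, -0.3420) = (-0.6364 + -10.1487, -5.7276 + -3.6938) = (-10.7851, -9.4214)
End effector: (-10.7851, -9.4214)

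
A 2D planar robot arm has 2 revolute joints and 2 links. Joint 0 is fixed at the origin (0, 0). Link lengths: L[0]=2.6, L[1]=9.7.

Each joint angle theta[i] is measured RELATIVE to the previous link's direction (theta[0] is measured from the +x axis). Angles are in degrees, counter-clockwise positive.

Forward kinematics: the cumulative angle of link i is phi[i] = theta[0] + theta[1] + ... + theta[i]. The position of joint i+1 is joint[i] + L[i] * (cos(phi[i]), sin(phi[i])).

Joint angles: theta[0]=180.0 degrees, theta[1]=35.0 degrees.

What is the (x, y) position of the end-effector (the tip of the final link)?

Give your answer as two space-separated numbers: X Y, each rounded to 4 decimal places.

Answer: -10.5458 -5.5637

Derivation:
joint[0] = (0.0000, 0.0000)  (base)
link 0: phi[0] = 180 = 180 deg
  cos(180 deg) = -1.0000, sin(180 deg) = 0.0000
  joint[1] = (0.0000, 0.0000) + 2.6 * (-1.0000, 0.0000) = (0.0000 + -2.6000, 0.0000 + 0.0000) = (-2.6000, 0.0000)
link 1: phi[1] = 180 + 35 = 215 deg
  cos(215 deg) = -0.8192, sin(215 deg) = -0.5736
  joint[2] = (-2.6000, 0.0000) + 9.7 * (-0.8192, -0.5736) = (-2.6000 + -7.9458, 0.0000 + -5.5637) = (-10.5458, -5.5637)
End effector: (-10.5458, -5.5637)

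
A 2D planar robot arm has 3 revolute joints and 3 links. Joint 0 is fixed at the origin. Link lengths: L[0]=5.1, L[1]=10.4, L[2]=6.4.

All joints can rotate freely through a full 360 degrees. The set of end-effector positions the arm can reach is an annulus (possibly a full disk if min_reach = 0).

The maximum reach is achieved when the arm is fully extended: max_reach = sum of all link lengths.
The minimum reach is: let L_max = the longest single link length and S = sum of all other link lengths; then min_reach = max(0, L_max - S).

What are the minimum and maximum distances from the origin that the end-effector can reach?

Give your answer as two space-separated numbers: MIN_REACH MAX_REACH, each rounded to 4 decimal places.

Answer: 0.0000 21.9000

Derivation:
Link lengths: [5.1, 10.4, 6.4]
max_reach = 5.1 + 10.4 + 6.4 = 21.9
L_max = max([5.1, 10.4, 6.4]) = 10.4
S (sum of others) = 21.9 - 10.4 = 11.5
min_reach = max(0, 10.4 - 11.5) = max(0, -1.1) = 0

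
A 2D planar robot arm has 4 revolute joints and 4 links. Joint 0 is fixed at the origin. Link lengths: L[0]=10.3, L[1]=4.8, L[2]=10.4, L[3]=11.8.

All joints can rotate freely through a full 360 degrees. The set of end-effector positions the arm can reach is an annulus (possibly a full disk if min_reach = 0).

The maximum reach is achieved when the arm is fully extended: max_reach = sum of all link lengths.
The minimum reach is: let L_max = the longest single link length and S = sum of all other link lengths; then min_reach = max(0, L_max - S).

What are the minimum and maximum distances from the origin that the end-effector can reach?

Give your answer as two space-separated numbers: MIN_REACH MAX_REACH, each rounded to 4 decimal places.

Link lengths: [10.3, 4.8, 10.4, 11.8]
max_reach = 10.3 + 4.8 + 10.4 + 11.8 = 37.3
L_max = max([10.3, 4.8, 10.4, 11.8]) = 11.8
S (sum of others) = 37.3 - 11.8 = 25.5
min_reach = max(0, 11.8 - 25.5) = max(0, -13.7) = 0

Answer: 0.0000 37.3000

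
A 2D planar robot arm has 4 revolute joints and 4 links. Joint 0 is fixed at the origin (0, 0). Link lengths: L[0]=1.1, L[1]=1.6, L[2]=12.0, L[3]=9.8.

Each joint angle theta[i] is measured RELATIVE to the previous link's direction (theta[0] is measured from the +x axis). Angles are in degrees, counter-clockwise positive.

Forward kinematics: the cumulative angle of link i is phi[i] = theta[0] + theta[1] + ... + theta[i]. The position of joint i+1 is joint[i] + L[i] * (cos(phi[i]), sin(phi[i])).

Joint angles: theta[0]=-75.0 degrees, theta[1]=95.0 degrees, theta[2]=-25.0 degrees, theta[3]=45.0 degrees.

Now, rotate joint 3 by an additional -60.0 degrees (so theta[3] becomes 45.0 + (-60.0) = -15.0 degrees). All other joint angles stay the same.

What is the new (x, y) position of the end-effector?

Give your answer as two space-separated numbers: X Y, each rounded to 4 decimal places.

Answer: 22.9515 -4.9130

Derivation:
joint[0] = (0.0000, 0.0000)  (base)
link 0: phi[0] = -75 = -75 deg
  cos(-75 deg) = 0.2588, sin(-75 deg) = -0.9659
  joint[1] = (0.0000, 0.0000) + 1.1 * (0.2588, -0.9659) = (0.0000 + 0.2847, 0.0000 + -1.0625) = (0.2847, -1.0625)
link 1: phi[1] = -75 + 95 = 20 deg
  cos(20 deg) = 0.9397, sin(20 deg) = 0.3420
  joint[2] = (0.2847, -1.0625) + 1.6 * (0.9397, 0.3420) = (0.2847 + 1.5035, -1.0625 + 0.5472) = (1.7882, -0.5153)
link 2: phi[2] = -75 + 95 + -25 = -5 deg
  cos(-5 deg) = 0.9962, sin(-5 deg) = -0.0872
  joint[3] = (1.7882, -0.5153) + 12 * (0.9962, -0.0872) = (1.7882 + 11.9543, -0.5153 + -1.0459) = (13.7425, -1.5612)
link 3: phi[3] = -75 + 95 + -25 + -15 = -20 deg
  cos(-20 deg) = 0.9397, sin(-20 deg) = -0.3420
  joint[4] = (13.7425, -1.5612) + 9.8 * (0.9397, -0.3420) = (13.7425 + 9.2090, -1.5612 + -3.3518) = (22.9515, -4.9130)
End effector: (22.9515, -4.9130)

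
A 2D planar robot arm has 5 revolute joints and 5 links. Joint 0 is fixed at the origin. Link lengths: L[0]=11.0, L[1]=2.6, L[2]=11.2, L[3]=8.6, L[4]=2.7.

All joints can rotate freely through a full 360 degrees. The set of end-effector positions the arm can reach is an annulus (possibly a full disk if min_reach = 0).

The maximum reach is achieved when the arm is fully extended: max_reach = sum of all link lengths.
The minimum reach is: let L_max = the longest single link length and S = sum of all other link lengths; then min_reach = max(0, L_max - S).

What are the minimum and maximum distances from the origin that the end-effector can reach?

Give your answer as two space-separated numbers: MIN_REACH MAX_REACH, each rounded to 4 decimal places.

Link lengths: [11.0, 2.6, 11.2, 8.6, 2.7]
max_reach = 11 + 2.6 + 11.2 + 8.6 + 2.7 = 36.1
L_max = max([11.0, 2.6, 11.2, 8.6, 2.7]) = 11.2
S (sum of others) = 36.1 - 11.2 = 24.9
min_reach = max(0, 11.2 - 24.9) = max(0, -13.7) = 0

Answer: 0.0000 36.1000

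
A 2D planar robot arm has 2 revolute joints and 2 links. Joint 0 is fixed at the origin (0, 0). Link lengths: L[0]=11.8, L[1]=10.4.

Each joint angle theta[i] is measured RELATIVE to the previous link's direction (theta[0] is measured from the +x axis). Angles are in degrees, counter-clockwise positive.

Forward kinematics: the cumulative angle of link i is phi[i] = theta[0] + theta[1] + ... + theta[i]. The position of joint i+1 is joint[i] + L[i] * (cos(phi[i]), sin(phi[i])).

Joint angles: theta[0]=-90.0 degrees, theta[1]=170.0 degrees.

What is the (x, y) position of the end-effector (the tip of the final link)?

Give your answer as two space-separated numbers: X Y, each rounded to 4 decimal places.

Answer: 1.8059 -1.5580

Derivation:
joint[0] = (0.0000, 0.0000)  (base)
link 0: phi[0] = -90 = -90 deg
  cos(-90 deg) = 0.0000, sin(-90 deg) = -1.0000
  joint[1] = (0.0000, 0.0000) + 11.8 * (0.0000, -1.0000) = (0.0000 + 0.0000, 0.0000 + -11.8000) = (0.0000, -11.8000)
link 1: phi[1] = -90 + 170 = 80 deg
  cos(80 deg) = 0.1736, sin(80 deg) = 0.9848
  joint[2] = (0.0000, -11.8000) + 10.4 * (0.1736, 0.9848) = (0.0000 + 1.8059, -11.8000 + 10.2420) = (1.8059, -1.5580)
End effector: (1.8059, -1.5580)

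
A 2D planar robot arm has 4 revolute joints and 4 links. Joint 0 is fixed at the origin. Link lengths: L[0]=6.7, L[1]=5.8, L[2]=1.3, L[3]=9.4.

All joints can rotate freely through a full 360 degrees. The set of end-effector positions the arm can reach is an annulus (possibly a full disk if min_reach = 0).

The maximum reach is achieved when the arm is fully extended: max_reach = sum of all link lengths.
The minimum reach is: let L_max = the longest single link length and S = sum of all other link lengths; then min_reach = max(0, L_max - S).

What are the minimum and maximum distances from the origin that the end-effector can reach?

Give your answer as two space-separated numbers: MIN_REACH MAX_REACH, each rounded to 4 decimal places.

Answer: 0.0000 23.2000

Derivation:
Link lengths: [6.7, 5.8, 1.3, 9.4]
max_reach = 6.7 + 5.8 + 1.3 + 9.4 = 23.2
L_max = max([6.7, 5.8, 1.3, 9.4]) = 9.4
S (sum of others) = 23.2 - 9.4 = 13.8
min_reach = max(0, 9.4 - 13.8) = max(0, -4.4) = 0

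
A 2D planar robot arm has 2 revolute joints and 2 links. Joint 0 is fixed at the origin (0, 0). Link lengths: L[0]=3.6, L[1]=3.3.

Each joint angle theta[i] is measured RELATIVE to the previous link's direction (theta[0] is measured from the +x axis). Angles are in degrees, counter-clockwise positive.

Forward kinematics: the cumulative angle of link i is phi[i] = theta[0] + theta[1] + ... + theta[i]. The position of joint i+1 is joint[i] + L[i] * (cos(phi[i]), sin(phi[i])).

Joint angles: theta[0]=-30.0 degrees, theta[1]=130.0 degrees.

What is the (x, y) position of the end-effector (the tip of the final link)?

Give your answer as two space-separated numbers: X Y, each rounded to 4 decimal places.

joint[0] = (0.0000, 0.0000)  (base)
link 0: phi[0] = -30 = -30 deg
  cos(-30 deg) = 0.8660, sin(-30 deg) = -0.5000
  joint[1] = (0.0000, 0.0000) + 3.6 * (0.8660, -0.5000) = (0.0000 + 3.1177, 0.0000 + -1.8000) = (3.1177, -1.8000)
link 1: phi[1] = -30 + 130 = 100 deg
  cos(100 deg) = -0.1736, sin(100 deg) = 0.9848
  joint[2] = (3.1177, -1.8000) + 3.3 * (-0.1736, 0.9848) = (3.1177 + -0.5730, -1.8000 + 3.2499) = (2.5447, 1.4499)
End effector: (2.5447, 1.4499)

Answer: 2.5447 1.4499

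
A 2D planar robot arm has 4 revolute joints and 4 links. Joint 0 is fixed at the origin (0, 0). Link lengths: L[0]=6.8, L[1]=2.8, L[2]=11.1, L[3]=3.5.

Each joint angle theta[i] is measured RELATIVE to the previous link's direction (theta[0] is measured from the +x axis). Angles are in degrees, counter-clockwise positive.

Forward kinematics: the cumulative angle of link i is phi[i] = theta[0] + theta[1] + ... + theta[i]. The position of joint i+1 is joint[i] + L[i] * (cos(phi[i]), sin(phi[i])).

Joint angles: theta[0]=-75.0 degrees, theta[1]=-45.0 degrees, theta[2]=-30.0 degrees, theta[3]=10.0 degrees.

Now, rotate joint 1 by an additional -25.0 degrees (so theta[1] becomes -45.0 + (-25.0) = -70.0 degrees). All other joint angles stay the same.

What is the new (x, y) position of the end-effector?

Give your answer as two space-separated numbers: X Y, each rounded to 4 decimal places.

joint[0] = (0.0000, 0.0000)  (base)
link 0: phi[0] = -75 = -75 deg
  cos(-75 deg) = 0.2588, sin(-75 deg) = -0.9659
  joint[1] = (0.0000, 0.0000) + 6.8 * (0.2588, -0.9659) = (0.0000 + 1.7600, 0.0000 + -6.5683) = (1.7600, -6.5683)
link 1: phi[1] = -75 + -70 = -145 deg
  cos(-145 deg) = -0.8192, sin(-145 deg) = -0.5736
  joint[2] = (1.7600, -6.5683) + 2.8 * (-0.8192, -0.5736) = (1.7600 + -2.2936, -6.5683 + -1.6060) = (-0.5337, -8.1743)
link 2: phi[2] = -75 + -70 + -30 = -175 deg
  cos(-175 deg) = -0.9962, sin(-175 deg) = -0.0872
  joint[3] = (-0.5337, -8.1743) + 11.1 * (-0.9962, -0.0872) = (-0.5337 + -11.0578, -8.1743 + -0.9674) = (-11.5914, -9.1417)
link 3: phi[3] = -75 + -70 + -30 + 10 = -165 deg
  cos(-165 deg) = -0.9659, sin(-165 deg) = -0.2588
  joint[4] = (-11.5914, -9.1417) + 3.5 * (-0.9659, -0.2588) = (-11.5914 + -3.3807, -9.1417 + -0.9059) = (-14.9722, -10.0476)
End effector: (-14.9722, -10.0476)

Answer: -14.9722 -10.0476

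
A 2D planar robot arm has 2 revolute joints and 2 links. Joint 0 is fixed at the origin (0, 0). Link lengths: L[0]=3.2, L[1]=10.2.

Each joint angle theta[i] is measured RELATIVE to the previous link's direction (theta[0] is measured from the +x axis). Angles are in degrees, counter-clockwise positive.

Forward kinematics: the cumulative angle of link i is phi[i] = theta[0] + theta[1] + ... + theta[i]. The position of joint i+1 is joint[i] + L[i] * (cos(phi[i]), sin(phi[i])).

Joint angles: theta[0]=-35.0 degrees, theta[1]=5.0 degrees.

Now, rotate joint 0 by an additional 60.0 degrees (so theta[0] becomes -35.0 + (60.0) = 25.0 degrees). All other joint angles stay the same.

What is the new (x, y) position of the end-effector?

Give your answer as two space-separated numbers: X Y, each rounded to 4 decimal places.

joint[0] = (0.0000, 0.0000)  (base)
link 0: phi[0] = 25 = 25 deg
  cos(25 deg) = 0.9063, sin(25 deg) = 0.4226
  joint[1] = (0.0000, 0.0000) + 3.2 * (0.9063, 0.4226) = (0.0000 + 2.9002, 0.0000 + 1.3524) = (2.9002, 1.3524)
link 1: phi[1] = 25 + 5 = 30 deg
  cos(30 deg) = 0.8660, sin(30 deg) = 0.5000
  joint[2] = (2.9002, 1.3524) + 10.2 * (0.8660, 0.5000) = (2.9002 + 8.8335, 1.3524 + 5.1000) = (11.7336, 6.4524)
End effector: (11.7336, 6.4524)

Answer: 11.7336 6.4524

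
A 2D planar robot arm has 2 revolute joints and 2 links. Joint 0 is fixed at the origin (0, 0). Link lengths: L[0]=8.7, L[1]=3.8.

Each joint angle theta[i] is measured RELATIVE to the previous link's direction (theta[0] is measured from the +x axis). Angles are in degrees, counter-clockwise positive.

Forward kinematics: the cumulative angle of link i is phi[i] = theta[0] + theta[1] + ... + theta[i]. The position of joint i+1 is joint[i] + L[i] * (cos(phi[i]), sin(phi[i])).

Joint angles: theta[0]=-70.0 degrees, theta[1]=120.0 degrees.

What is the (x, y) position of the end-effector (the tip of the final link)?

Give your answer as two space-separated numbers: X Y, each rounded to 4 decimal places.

Answer: 5.4182 -5.2644

Derivation:
joint[0] = (0.0000, 0.0000)  (base)
link 0: phi[0] = -70 = -70 deg
  cos(-70 deg) = 0.3420, sin(-70 deg) = -0.9397
  joint[1] = (0.0000, 0.0000) + 8.7 * (0.3420, -0.9397) = (0.0000 + 2.9756, 0.0000 + -8.1753) = (2.9756, -8.1753)
link 1: phi[1] = -70 + 120 = 50 deg
  cos(50 deg) = 0.6428, sin(50 deg) = 0.7660
  joint[2] = (2.9756, -8.1753) + 3.8 * (0.6428, 0.7660) = (2.9756 + 2.4426, -8.1753 + 2.9110) = (5.4182, -5.2644)
End effector: (5.4182, -5.2644)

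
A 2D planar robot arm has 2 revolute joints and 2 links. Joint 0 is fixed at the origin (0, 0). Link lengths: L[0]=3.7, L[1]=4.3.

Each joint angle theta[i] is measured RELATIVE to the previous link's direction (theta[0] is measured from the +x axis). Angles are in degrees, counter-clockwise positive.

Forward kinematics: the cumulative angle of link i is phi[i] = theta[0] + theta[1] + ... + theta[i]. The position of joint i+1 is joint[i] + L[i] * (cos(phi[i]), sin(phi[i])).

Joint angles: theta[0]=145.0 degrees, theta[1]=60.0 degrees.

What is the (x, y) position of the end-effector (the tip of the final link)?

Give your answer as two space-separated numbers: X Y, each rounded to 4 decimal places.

Answer: -6.9280 0.3050

Derivation:
joint[0] = (0.0000, 0.0000)  (base)
link 0: phi[0] = 145 = 145 deg
  cos(145 deg) = -0.8192, sin(145 deg) = 0.5736
  joint[1] = (0.0000, 0.0000) + 3.7 * (-0.8192, 0.5736) = (0.0000 + -3.0309, 0.0000 + 2.1222) = (-3.0309, 2.1222)
link 1: phi[1] = 145 + 60 = 205 deg
  cos(205 deg) = -0.9063, sin(205 deg) = -0.4226
  joint[2] = (-3.0309, 2.1222) + 4.3 * (-0.9063, -0.4226) = (-3.0309 + -3.8971, 2.1222 + -1.8173) = (-6.9280, 0.3050)
End effector: (-6.9280, 0.3050)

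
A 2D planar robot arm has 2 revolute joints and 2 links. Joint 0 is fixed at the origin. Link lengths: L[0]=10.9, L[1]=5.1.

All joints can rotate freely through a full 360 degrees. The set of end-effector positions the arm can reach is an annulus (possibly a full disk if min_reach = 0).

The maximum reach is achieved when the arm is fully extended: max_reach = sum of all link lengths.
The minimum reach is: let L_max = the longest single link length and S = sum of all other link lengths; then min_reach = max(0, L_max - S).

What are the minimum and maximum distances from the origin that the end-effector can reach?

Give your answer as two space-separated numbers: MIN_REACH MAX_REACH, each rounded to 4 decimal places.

Answer: 5.8000 16.0000

Derivation:
Link lengths: [10.9, 5.1]
max_reach = 10.9 + 5.1 = 16
L_max = max([10.9, 5.1]) = 10.9
S (sum of others) = 16 - 10.9 = 5.1
min_reach = max(0, 10.9 - 5.1) = max(0, 5.8) = 5.8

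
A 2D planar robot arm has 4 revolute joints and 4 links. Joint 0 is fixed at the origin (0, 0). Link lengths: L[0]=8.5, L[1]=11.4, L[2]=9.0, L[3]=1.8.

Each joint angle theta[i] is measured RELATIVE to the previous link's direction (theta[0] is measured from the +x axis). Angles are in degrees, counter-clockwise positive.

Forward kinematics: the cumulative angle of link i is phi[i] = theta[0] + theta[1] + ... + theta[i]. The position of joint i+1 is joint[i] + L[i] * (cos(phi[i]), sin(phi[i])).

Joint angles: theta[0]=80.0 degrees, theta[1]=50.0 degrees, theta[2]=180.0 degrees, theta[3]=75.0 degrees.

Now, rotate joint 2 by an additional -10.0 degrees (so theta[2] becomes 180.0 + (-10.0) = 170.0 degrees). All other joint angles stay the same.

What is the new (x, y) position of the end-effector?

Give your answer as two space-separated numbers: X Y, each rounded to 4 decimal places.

Answer: 0.3869 9.7754

Derivation:
joint[0] = (0.0000, 0.0000)  (base)
link 0: phi[0] = 80 = 80 deg
  cos(80 deg) = 0.1736, sin(80 deg) = 0.9848
  joint[1] = (0.0000, 0.0000) + 8.5 * (0.1736, 0.9848) = (0.0000 + 1.4760, 0.0000 + 8.3709) = (1.4760, 8.3709)
link 1: phi[1] = 80 + 50 = 130 deg
  cos(130 deg) = -0.6428, sin(130 deg) = 0.7660
  joint[2] = (1.4760, 8.3709) + 11.4 * (-0.6428, 0.7660) = (1.4760 + -7.3278, 8.3709 + 8.7329) = (-5.8518, 17.1038)
link 2: phi[2] = 80 + 50 + 170 = 300 deg
  cos(300 deg) = 0.5000, sin(300 deg) = -0.8660
  joint[3] = (-5.8518, 17.1038) + 9 * (0.5000, -0.8660) = (-5.8518 + 4.5000, 17.1038 + -7.7942) = (-1.3518, 9.3095)
link 3: phi[3] = 80 + 50 + 170 + 75 = 375 deg
  cos(375 deg) = 0.9659, sin(375 deg) = 0.2588
  joint[4] = (-1.3518, 9.3095) + 1.8 * (0.9659, 0.2588) = (-1.3518 + 1.7387, 9.3095 + 0.4659) = (0.3869, 9.7754)
End effector: (0.3869, 9.7754)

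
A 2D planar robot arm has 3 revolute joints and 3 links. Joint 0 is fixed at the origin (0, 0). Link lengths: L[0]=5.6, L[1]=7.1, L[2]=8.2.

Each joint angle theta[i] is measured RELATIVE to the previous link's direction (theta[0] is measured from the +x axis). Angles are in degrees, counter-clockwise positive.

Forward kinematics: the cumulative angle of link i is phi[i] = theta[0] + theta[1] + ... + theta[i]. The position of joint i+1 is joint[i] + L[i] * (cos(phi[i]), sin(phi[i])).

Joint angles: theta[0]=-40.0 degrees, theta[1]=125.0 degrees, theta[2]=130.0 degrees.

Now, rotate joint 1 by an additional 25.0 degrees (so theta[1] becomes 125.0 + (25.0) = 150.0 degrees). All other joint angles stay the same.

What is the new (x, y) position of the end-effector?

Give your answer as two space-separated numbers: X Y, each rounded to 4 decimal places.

Answer: -2.2385 -4.0292

Derivation:
joint[0] = (0.0000, 0.0000)  (base)
link 0: phi[0] = -40 = -40 deg
  cos(-40 deg) = 0.7660, sin(-40 deg) = -0.6428
  joint[1] = (0.0000, 0.0000) + 5.6 * (0.7660, -0.6428) = (0.0000 + 4.2898, 0.0000 + -3.5996) = (4.2898, -3.5996)
link 1: phi[1] = -40 + 150 = 110 deg
  cos(110 deg) = -0.3420, sin(110 deg) = 0.9397
  joint[2] = (4.2898, -3.5996) + 7.1 * (-0.3420, 0.9397) = (4.2898 + -2.4283, -3.5996 + 6.6718) = (1.8615, 3.0722)
link 2: phi[2] = -40 + 150 + 130 = 240 deg
  cos(240 deg) = -0.5000, sin(240 deg) = -0.8660
  joint[3] = (1.8615, 3.0722) + 8.2 * (-0.5000, -0.8660) = (1.8615 + -4.1000, 3.0722 + -7.1014) = (-2.2385, -4.0292)
End effector: (-2.2385, -4.0292)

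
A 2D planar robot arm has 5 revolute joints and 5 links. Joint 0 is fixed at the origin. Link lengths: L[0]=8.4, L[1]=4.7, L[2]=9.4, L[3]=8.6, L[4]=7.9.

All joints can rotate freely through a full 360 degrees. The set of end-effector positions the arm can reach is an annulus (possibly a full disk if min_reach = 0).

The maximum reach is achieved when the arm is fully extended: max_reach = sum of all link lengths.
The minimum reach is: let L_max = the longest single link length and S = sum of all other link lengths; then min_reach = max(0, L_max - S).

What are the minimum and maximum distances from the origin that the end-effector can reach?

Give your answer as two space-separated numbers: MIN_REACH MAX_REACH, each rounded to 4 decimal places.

Link lengths: [8.4, 4.7, 9.4, 8.6, 7.9]
max_reach = 8.4 + 4.7 + 9.4 + 8.6 + 7.9 = 39
L_max = max([8.4, 4.7, 9.4, 8.6, 7.9]) = 9.4
S (sum of others) = 39 - 9.4 = 29.6
min_reach = max(0, 9.4 - 29.6) = max(0, -20.2) = 0

Answer: 0.0000 39.0000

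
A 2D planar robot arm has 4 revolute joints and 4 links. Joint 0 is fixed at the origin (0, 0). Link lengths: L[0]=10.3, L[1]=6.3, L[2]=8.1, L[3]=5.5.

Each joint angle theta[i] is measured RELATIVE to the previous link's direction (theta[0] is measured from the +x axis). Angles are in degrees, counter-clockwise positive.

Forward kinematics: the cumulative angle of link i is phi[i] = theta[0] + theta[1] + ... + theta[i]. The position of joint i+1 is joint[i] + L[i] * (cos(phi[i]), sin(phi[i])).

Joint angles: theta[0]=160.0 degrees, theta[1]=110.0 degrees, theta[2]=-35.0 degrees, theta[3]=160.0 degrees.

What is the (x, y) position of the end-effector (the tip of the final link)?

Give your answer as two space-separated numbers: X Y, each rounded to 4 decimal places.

joint[0] = (0.0000, 0.0000)  (base)
link 0: phi[0] = 160 = 160 deg
  cos(160 deg) = -0.9397, sin(160 deg) = 0.3420
  joint[1] = (0.0000, 0.0000) + 10.3 * (-0.9397, 0.3420) = (0.0000 + -9.6788, 0.0000 + 3.5228) = (-9.6788, 3.5228)
link 1: phi[1] = 160 + 110 = 270 deg
  cos(270 deg) = -0.0000, sin(270 deg) = -1.0000
  joint[2] = (-9.6788, 3.5228) + 6.3 * (-0.0000, -1.0000) = (-9.6788 + -0.0000, 3.5228 + -6.3000) = (-9.6788, -2.7772)
link 2: phi[2] = 160 + 110 + -35 = 235 deg
  cos(235 deg) = -0.5736, sin(235 deg) = -0.8192
  joint[3] = (-9.6788, -2.7772) + 8.1 * (-0.5736, -0.8192) = (-9.6788 + -4.6460, -2.7772 + -6.6351) = (-14.3248, -9.4123)
link 3: phi[3] = 160 + 110 + -35 + 160 = 395 deg
  cos(395 deg) = 0.8192, sin(395 deg) = 0.5736
  joint[4] = (-14.3248, -9.4123) + 5.5 * (0.8192, 0.5736) = (-14.3248 + 4.5053, -9.4123 + 3.1547) = (-9.8195, -6.2577)
End effector: (-9.8195, -6.2577)

Answer: -9.8195 -6.2577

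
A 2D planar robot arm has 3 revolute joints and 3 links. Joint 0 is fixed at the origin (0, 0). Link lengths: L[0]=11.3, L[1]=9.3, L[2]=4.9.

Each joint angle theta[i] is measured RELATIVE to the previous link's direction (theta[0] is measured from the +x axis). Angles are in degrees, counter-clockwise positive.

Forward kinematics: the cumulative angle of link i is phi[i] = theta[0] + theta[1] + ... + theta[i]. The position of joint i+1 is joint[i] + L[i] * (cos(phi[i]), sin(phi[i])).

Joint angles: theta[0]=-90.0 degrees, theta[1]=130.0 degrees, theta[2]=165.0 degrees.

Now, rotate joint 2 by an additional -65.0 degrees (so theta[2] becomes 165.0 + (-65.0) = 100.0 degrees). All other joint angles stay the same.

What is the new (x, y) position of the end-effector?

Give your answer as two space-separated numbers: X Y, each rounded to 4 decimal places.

Answer: 3.3706 -2.1724

Derivation:
joint[0] = (0.0000, 0.0000)  (base)
link 0: phi[0] = -90 = -90 deg
  cos(-90 deg) = 0.0000, sin(-90 deg) = -1.0000
  joint[1] = (0.0000, 0.0000) + 11.3 * (0.0000, -1.0000) = (0.0000 + 0.0000, 0.0000 + -11.3000) = (0.0000, -11.3000)
link 1: phi[1] = -90 + 130 = 40 deg
  cos(40 deg) = 0.7660, sin(40 deg) = 0.6428
  joint[2] = (0.0000, -11.3000) + 9.3 * (0.7660, 0.6428) = (0.0000 + 7.1242, -11.3000 + 5.9779) = (7.1242, -5.3221)
link 2: phi[2] = -90 + 130 + 100 = 140 deg
  cos(140 deg) = -0.7660, sin(140 deg) = 0.6428
  joint[3] = (7.1242, -5.3221) + 4.9 * (-0.7660, 0.6428) = (7.1242 + -3.7536, -5.3221 + 3.1497) = (3.3706, -2.1724)
End effector: (3.3706, -2.1724)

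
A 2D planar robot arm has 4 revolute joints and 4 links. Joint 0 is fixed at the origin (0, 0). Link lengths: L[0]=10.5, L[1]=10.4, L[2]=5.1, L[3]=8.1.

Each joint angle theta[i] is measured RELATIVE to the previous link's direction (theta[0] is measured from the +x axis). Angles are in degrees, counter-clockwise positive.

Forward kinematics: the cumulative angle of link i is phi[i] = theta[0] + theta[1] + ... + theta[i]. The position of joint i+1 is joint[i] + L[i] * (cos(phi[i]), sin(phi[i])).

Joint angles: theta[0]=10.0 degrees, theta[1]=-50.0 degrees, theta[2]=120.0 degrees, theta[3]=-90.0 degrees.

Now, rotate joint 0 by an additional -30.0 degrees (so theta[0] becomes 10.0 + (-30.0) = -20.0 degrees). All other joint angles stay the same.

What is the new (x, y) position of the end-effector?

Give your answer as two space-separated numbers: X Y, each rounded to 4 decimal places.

Answer: 22.9070 -14.6638

Derivation:
joint[0] = (0.0000, 0.0000)  (base)
link 0: phi[0] = -20 = -20 deg
  cos(-20 deg) = 0.9397, sin(-20 deg) = -0.3420
  joint[1] = (0.0000, 0.0000) + 10.5 * (0.9397, -0.3420) = (0.0000 + 9.8668, 0.0000 + -3.5912) = (9.8668, -3.5912)
link 1: phi[1] = -20 + -50 = -70 deg
  cos(-70 deg) = 0.3420, sin(-70 deg) = -0.9397
  joint[2] = (9.8668, -3.5912) + 10.4 * (0.3420, -0.9397) = (9.8668 + 3.5570, -3.5912 + -9.7728) = (13.4238, -13.3640)
link 2: phi[2] = -20 + -50 + 120 = 50 deg
  cos(50 deg) = 0.6428, sin(50 deg) = 0.7660
  joint[3] = (13.4238, -13.3640) + 5.1 * (0.6428, 0.7660) = (13.4238 + 3.2782, -13.3640 + 3.9068) = (16.7020, -9.4572)
link 3: phi[3] = -20 + -50 + 120 + -90 = -40 deg
  cos(-40 deg) = 0.7660, sin(-40 deg) = -0.6428
  joint[4] = (16.7020, -9.4572) + 8.1 * (0.7660, -0.6428) = (16.7020 + 6.2050, -9.4572 + -5.2066) = (22.9070, -14.6638)
End effector: (22.9070, -14.6638)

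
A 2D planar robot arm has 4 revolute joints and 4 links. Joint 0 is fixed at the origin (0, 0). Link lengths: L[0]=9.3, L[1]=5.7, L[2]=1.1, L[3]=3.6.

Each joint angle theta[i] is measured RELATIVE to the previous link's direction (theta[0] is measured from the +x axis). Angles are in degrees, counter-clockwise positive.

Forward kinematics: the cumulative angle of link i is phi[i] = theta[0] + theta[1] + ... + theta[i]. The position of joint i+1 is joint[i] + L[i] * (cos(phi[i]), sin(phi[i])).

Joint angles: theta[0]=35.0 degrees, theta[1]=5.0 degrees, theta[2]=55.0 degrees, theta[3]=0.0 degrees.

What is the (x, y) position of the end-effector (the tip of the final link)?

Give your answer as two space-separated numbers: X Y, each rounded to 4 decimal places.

Answer: 11.5749 13.6803

Derivation:
joint[0] = (0.0000, 0.0000)  (base)
link 0: phi[0] = 35 = 35 deg
  cos(35 deg) = 0.8192, sin(35 deg) = 0.5736
  joint[1] = (0.0000, 0.0000) + 9.3 * (0.8192, 0.5736) = (0.0000 + 7.6181, 0.0000 + 5.3343) = (7.6181, 5.3343)
link 1: phi[1] = 35 + 5 = 40 deg
  cos(40 deg) = 0.7660, sin(40 deg) = 0.6428
  joint[2] = (7.6181, 5.3343) + 5.7 * (0.7660, 0.6428) = (7.6181 + 4.3665, 5.3343 + 3.6639) = (11.9846, 8.9982)
link 2: phi[2] = 35 + 5 + 55 = 95 deg
  cos(95 deg) = -0.0872, sin(95 deg) = 0.9962
  joint[3] = (11.9846, 8.9982) + 1.1 * (-0.0872, 0.9962) = (11.9846 + -0.0959, 8.9982 + 1.0958) = (11.8887, 10.0940)
link 3: phi[3] = 35 + 5 + 55 + 0 = 95 deg
  cos(95 deg) = -0.0872, sin(95 deg) = 0.9962
  joint[4] = (11.8887, 10.0940) + 3.6 * (-0.0872, 0.9962) = (11.8887 + -0.3138, 10.0940 + 3.5863) = (11.5749, 13.6803)
End effector: (11.5749, 13.6803)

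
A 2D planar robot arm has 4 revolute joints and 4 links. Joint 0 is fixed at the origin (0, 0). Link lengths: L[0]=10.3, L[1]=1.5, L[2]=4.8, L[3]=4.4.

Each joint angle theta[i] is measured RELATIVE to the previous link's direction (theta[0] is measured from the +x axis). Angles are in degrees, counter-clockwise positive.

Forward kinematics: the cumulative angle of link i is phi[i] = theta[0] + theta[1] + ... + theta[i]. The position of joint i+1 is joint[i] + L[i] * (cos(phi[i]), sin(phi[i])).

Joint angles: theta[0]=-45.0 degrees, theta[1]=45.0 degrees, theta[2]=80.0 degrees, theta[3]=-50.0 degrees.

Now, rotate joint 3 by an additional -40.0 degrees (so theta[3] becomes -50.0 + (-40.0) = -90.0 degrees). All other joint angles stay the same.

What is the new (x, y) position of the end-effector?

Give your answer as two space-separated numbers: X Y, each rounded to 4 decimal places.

joint[0] = (0.0000, 0.0000)  (base)
link 0: phi[0] = -45 = -45 deg
  cos(-45 deg) = 0.7071, sin(-45 deg) = -0.7071
  joint[1] = (0.0000, 0.0000) + 10.3 * (0.7071, -0.7071) = (0.0000 + 7.2832, 0.0000 + -7.2832) = (7.2832, -7.2832)
link 1: phi[1] = -45 + 45 = 0 deg
  cos(0 deg) = 1.0000, sin(0 deg) = 0.0000
  joint[2] = (7.2832, -7.2832) + 1.5 * (1.0000, 0.0000) = (7.2832 + 1.5000, -7.2832 + 0.0000) = (8.7832, -7.2832)
link 2: phi[2] = -45 + 45 + 80 = 80 deg
  cos(80 deg) = 0.1736, sin(80 deg) = 0.9848
  joint[3] = (8.7832, -7.2832) + 4.8 * (0.1736, 0.9848) = (8.7832 + 0.8335, -7.2832 + 4.7271) = (9.6167, -2.5561)
link 3: phi[3] = -45 + 45 + 80 + -90 = -10 deg
  cos(-10 deg) = 0.9848, sin(-10 deg) = -0.1736
  joint[4] = (9.6167, -2.5561) + 4.4 * (0.9848, -0.1736) = (9.6167 + 4.3332, -2.5561 + -0.7641) = (13.9499, -3.3202)
End effector: (13.9499, -3.3202)

Answer: 13.9499 -3.3202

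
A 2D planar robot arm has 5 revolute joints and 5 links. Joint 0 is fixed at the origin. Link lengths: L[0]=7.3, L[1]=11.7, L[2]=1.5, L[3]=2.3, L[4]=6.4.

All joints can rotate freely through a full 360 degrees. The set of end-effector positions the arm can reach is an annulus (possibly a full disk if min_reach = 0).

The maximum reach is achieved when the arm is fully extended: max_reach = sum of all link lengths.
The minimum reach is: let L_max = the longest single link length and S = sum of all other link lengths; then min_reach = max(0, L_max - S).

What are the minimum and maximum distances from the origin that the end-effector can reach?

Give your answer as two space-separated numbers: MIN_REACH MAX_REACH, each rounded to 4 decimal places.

Answer: 0.0000 29.2000

Derivation:
Link lengths: [7.3, 11.7, 1.5, 2.3, 6.4]
max_reach = 7.3 + 11.7 + 1.5 + 2.3 + 6.4 = 29.2
L_max = max([7.3, 11.7, 1.5, 2.3, 6.4]) = 11.7
S (sum of others) = 29.2 - 11.7 = 17.5
min_reach = max(0, 11.7 - 17.5) = max(0, -5.8) = 0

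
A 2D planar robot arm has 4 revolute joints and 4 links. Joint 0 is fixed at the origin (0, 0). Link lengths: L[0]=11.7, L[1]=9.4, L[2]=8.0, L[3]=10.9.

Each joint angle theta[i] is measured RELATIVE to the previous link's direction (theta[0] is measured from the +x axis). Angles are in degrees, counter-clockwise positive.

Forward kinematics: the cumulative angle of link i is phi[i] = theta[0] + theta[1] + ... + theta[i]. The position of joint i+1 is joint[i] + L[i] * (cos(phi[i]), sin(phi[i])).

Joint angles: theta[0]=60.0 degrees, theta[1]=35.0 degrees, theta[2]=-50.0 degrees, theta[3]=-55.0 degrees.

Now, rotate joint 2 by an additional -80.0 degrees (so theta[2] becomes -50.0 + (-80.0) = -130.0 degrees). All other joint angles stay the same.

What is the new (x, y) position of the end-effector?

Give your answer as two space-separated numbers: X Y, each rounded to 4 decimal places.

joint[0] = (0.0000, 0.0000)  (base)
link 0: phi[0] = 60 = 60 deg
  cos(60 deg) = 0.5000, sin(60 deg) = 0.8660
  joint[1] = (0.0000, 0.0000) + 11.7 * (0.5000, 0.8660) = (0.0000 + 5.8500, 0.0000 + 10.1325) = (5.8500, 10.1325)
link 1: phi[1] = 60 + 35 = 95 deg
  cos(95 deg) = -0.0872, sin(95 deg) = 0.9962
  joint[2] = (5.8500, 10.1325) + 9.4 * (-0.0872, 0.9962) = (5.8500 + -0.8193, 10.1325 + 9.3642) = (5.0307, 19.4967)
link 2: phi[2] = 60 + 35 + -130 = -35 deg
  cos(-35 deg) = 0.8192, sin(-35 deg) = -0.5736
  joint[3] = (5.0307, 19.4967) + 8 * (0.8192, -0.5736) = (5.0307 + 6.5532, 19.4967 + -4.5886) = (11.5840, 14.9081)
link 3: phi[3] = 60 + 35 + -130 + -55 = -90 deg
  cos(-90 deg) = 0.0000, sin(-90 deg) = -1.0000
  joint[4] = (11.5840, 14.9081) + 10.9 * (0.0000, -1.0000) = (11.5840 + 0.0000, 14.9081 + -10.9000) = (11.5840, 4.0081)
End effector: (11.5840, 4.0081)

Answer: 11.5840 4.0081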